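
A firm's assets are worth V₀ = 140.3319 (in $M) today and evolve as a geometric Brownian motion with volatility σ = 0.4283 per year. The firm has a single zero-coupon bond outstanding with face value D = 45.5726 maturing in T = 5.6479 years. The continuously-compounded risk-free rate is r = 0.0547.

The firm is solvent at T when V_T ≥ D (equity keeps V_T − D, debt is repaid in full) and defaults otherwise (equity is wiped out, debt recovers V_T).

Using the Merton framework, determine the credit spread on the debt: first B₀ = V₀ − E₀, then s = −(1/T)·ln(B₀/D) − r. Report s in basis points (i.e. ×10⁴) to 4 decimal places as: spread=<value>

spread=125.5593

Apply the equity-as-call identities (strike 45.5726, horizon 5.6479 years):
d₁ = [ln(V₀/D) + (r + σ²/2)T] / (σ√T)
   = [ln(140.3319/45.5726) + (0.0547 + 0.5·0.4283²)·5.6479] / (0.4283·√5.6479)
   = [1.124704 + 0.826968] / 1.017868 = 1.917411
d₂ = d₁ − σ√T = 1.917411 − 1.017868 = 0.899543
N(d₁) = 0.972407,  N(d₂) = 0.815818,  e^(−rT) = 0.734225
E₀ = V₀·N(d₁) − D·e^(−rT)·N(d₂)
   = 140.3319·0.972407 − 45.5726·0.734225·0.815818 = 109.162032
B₀ = V₀ − E₀ = 140.3319 − 109.162032 = 31.169868
spread = −(1/T)·ln(B₀/D) − r = −(1/5.6479)·ln(31.169868/45.5726) − 0.0547 = 0.01255593
in basis points: 0.01255593 × 10⁴ = 125.5593 bp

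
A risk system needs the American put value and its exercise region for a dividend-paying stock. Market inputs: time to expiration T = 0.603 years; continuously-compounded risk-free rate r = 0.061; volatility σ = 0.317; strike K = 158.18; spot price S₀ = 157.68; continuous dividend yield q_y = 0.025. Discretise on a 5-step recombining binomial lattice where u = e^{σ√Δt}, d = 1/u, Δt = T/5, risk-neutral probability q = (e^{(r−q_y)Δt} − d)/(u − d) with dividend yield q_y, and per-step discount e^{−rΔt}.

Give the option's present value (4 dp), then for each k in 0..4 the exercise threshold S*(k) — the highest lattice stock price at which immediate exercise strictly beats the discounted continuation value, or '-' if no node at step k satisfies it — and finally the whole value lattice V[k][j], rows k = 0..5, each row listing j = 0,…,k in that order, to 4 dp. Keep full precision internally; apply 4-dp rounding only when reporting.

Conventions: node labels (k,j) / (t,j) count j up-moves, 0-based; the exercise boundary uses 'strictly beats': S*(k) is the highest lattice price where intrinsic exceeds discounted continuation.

Δt=0.12060  u=1.11637  d=0.89576  q=0.49223  discount=0.99267
step 5 (expiry): payoffs max(K−S,0) = 67.2458 44.8494 16.9371 0.0000 0.0000 0.0000
step 4: (k=4,j=0): S=101.5167, K−S=56.6633, hold=55.8096 ⇒ V=56.6633 exercise | (k=4,j=1): S=126.5193, K−S=31.6607, hold=30.8821 ⇒ V=31.6607 exercise | (k=4,j=2): S=157.6800, K−S=0.5000, hold=8.5371 ⇒ V=8.5371 continue | (k=4,j=3): S=196.5153, K−S=0.0000, hold=0.0000 ⇒ V=0.0000 continue | (k=4,j=4): S=244.9153, K−S=0.0000, hold=0.0000 ⇒ V=0.0000 continue  boundary S*=126.5193
step 3: (k=3,j=0): S=113.3306, K−S=44.8494, hold=44.0312 ⇒ V=44.8494 exercise | (k=3,j=1): S=141.2429, K−S=16.9371, hold=20.1300 ⇒ V=20.1300 continue | (k=3,j=2): S=176.0299, K−S=0.0000, hold=4.3031 ⇒ V=4.3031 continue | (k=3,j=3): S=219.3846, K−S=0.0000, hold=0.0000 ⇒ V=0.0000 continue  boundary S*=113.3306
step 2: (k=2,j=0): S=126.5193, K−S=31.6607, hold=32.4423 ⇒ V=32.4423 continue | (k=2,j=1): S=157.6800, K−S=0.5000, hold=12.2491 ⇒ V=12.2491 continue | (k=2,j=2): S=196.5153, K−S=0.0000, hold=2.1690 ⇒ V=2.1690 continue  boundary S*=-
step 1: (k=1,j=0): S=141.2429, K−S=16.9371, hold=22.3377 ⇒ V=22.3377 continue | (k=1,j=1): S=176.0299, K−S=0.0000, hold=7.2340 ⇒ V=7.2340 continue  boundary S*=-
step 0: (k=0,j=0): S=157.6800, K−S=0.5000, hold=14.7940 ⇒ V=14.7940 continue  boundary S*=-

price = 14.7940
boundary = - - - 113.3306 126.5193
tree:
14.7940
22.3377 7.2340
32.4423 12.2491 2.1690
44.8494 20.1300 4.3031 0.0000
56.6633 31.6607 8.5371 0.0000 0.0000
67.2458 44.8494 16.9371 0.0000 0.0000 0.0000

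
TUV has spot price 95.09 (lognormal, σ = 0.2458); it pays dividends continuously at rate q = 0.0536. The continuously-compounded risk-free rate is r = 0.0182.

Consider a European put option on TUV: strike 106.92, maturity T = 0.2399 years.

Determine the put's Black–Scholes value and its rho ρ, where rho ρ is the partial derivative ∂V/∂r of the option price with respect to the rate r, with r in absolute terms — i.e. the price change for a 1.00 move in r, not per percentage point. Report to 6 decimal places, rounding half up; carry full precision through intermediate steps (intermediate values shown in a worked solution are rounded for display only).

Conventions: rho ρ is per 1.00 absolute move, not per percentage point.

σ√T = 0.2458·√0.2399 = 0.120392
d₁ = (ln(S/K) + (r−q+σ²/2)T) / (σ√T) = (ln(95.09/106.92) + (0.0182−0.0536+0.2458²/2)·0.2399) / 0.120392 = (-0.117257 − 0.001245) / 0.120392 = -0.984306
d₂ = d₁ − σ√T = -0.984306 − 0.120392 = -1.104698
e^{−rT} = 0.995643
e^{−qT} = 0.987224
N(−d₁) = 0.837518,  N(−d₂) = 0.865355
Put price V = K·e^{−rT}·N(−d₂) − S·e^{−qT}·N(−d₁) = 92.120642 − 78.622044 = 13.498598
ρ = −K·T·e^{−rT}·N(−d₂) = -22.099742

price = 13.498598
ρ = -22.099742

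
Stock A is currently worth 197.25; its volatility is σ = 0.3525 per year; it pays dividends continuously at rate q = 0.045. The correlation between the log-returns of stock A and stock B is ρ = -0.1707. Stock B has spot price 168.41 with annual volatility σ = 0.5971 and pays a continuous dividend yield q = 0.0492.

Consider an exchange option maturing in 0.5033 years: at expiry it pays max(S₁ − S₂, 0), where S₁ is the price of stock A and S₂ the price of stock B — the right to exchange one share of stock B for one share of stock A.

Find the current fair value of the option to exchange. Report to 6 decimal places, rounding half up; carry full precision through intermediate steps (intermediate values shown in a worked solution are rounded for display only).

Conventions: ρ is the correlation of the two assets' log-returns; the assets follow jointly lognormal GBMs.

σ_eff = √(σ₁² + σ₂² − 2ρσ₁σ₂) = √(0.3525² + 0.5971² − 2·-0.1707·0.3525·0.5971) = 0.743399
d₁ = (ln(S₁/S₂) + (q₂ − q₁ + σ_eff²/2)T) / (σ_eff√T) = (ln(197.25/168.41) + (0.0492 − 0.045 + 0.276321)·0.5033) / 0.527394 = 0.567425
d₂ = d₁ − σ_eff√T = 0.567425 − 0.527394 = 0.040031
N(d₁) = 0.714787,  N(d₂) = 0.515966
V = S₁·e^{−q₁T}·N(d₁) − S₂·e^{−q₂T}·N(d₂) = 137.834426 − 84.768516 = 53.065910
Key observation: the rate r is irrelevant here: denominating values in stock B turns the exchange into a ratio option on S₁/S₂, and discounting at r drops out.

exchange price = 53.065910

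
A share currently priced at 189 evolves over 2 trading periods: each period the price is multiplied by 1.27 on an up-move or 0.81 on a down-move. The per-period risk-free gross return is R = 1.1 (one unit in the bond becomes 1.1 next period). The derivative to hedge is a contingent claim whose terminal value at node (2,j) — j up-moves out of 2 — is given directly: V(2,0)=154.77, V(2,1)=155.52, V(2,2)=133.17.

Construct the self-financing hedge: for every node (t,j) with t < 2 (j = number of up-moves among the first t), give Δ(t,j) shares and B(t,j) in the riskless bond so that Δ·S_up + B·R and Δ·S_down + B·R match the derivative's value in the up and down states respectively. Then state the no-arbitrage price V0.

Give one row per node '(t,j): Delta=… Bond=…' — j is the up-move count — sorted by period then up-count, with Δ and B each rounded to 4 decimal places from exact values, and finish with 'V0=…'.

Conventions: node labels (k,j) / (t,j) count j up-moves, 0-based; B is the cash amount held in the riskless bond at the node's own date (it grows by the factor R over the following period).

(0,0): Delta=-0.1444 Bond=148.4015
(1,0): Delta=0.0107 Bond=139.4994
(1,1): Delta=-0.2024 Bond=177.1595
V0=121.1030

Risk-neutral probability p* = (R−d)/(u−d) = (1.1−0.81)/(1.27−0.81) = 0.6304.
Expiry values: V(2,0)=154.7700, V(2,1)=155.5200, V(2,2)=133.1700
(1,0): S=153.0900. Δ = (V_up−V_dn)/(S_up−S_dn) = (155.5200−154.7700)/(194.4243−124.0029) = 0.0107. V = [p*·155.5200 + (1−p*)·154.7700]/1.1 = 141.1298. B = V − Δ·S = 139.4994.
(1,1): S=240.0300. Δ = (V_up−V_dn)/(S_up−S_dn) = (133.1700−155.5200)/(304.8381−194.4243) = -0.2024. V = [p*·133.1700 + (1−p*)·155.5200]/1.1 = 128.5725. B = V − Δ·S = 177.1595.
(0,0): S=189.0000. Δ = (V_up−V_dn)/(S_up−S_dn) = (128.5725−141.1298)/(240.0300−153.0900) = -0.1444. V = [p*·128.5725 + (1−p*)·141.1298]/1.1 = 121.1030. B = V − Δ·S = 148.4015.
Sanity check at the root: Δ(0,0)·S0 + B(0,0) reproduces V0 = 121.1030.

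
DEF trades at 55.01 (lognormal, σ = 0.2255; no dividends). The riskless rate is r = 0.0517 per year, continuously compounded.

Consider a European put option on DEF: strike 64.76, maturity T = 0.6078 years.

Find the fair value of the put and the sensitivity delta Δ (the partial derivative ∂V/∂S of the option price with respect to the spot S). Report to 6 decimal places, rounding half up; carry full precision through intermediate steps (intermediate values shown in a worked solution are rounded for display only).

price = 9.099897
Δ = -0.745859

σ√T = 0.2255·√0.6078 = 0.175803
d₁ = (ln(S/K) + (r+σ²/2)T) / (σ√T) = (ln(55.01/64.76) + (0.0517+0.2255²/2)·0.6078) / 0.175803 = (-0.163173 + 0.046877) / 0.175803 = -0.661515
d₂ = d₁ − σ√T = -0.661515 − 0.175803 = -0.837318
e^{−rT} = 0.969065
N(−d₁) = 0.745859,  N(−d₂) = 0.798793
Put price V = K·e^{−rT}·N(−d₂) − S·N(−d₁) = 50.129599 − 41.029701 = 9.099897
Δ = −N(−d₁) = -0.745859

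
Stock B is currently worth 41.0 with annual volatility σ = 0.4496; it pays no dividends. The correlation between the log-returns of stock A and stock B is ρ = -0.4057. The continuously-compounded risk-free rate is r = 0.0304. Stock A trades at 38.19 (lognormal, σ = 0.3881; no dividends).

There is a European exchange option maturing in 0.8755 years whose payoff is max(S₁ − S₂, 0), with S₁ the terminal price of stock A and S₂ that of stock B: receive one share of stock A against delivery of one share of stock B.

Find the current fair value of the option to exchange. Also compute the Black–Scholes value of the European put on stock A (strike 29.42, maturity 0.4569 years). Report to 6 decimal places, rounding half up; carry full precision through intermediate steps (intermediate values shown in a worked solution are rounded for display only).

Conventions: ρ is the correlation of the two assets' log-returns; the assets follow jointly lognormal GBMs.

exchange price = 8.859691
price(stock A put K=29.42) = 0.660441

σ_eff = √(σ₁² + σ₂² − 2ρσ₁σ₂) = √(0.3881² + 0.4496² − 2·-0.4057·0.3881·0.4496) = 0.703095
d₁ = (ln(S₁/S₂) + (q₂ − q₁ + σ_eff²/2)T) / (σ_eff√T) = (ln(38.19/41.0) + (0.0 − 0.0 + 0.247171)·0.8755) / 0.657873 = 0.221016
d₂ = d₁ − σ_eff√T = 0.221016 − 0.657873 = -0.436858
N(d₁) = 0.587460,  N(d₂) = 0.331107
V = S₁·e^{−q₁T}·N(d₁) − S₂·e^{−q₂T}·N(d₂) = 22.435091 − 13.575399 = 8.859691
[vanilla: stock A put K=29.42]
σ√T = 0.3881·√0.4569 = 0.262334
d₁ = (ln(S/K) + (r+σ²/2)T) / (σ√T) = (ln(38.19/29.42) + (0.0304+0.3881²/2)·0.4569) / 0.262334 = (0.260899 + 0.048299) / 0.262334 = 1.178644
d₂ = d₁ − σ√T = 1.178644 − 0.262334 = 0.916311
e^{−rT} = 0.986206
N(−d₁) = 0.119270,  N(−d₂) = 0.179752
price = K·e^{−rT}·N(−d₂) − S·N(−d₁) = 5.215358 − 4.554917 = 0.660441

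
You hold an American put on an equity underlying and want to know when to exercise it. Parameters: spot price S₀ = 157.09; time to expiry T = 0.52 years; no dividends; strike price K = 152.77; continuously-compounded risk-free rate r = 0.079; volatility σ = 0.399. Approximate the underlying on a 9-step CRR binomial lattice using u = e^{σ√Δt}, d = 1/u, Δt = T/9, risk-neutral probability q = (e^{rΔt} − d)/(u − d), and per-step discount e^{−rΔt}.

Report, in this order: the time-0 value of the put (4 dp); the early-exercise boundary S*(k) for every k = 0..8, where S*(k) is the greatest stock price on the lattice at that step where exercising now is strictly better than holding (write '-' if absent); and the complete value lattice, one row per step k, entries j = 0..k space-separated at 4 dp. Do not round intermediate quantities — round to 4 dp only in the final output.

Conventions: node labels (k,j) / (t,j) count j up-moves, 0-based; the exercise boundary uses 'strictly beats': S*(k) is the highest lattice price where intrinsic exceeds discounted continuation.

price = 13.5677
boundary = - - - - 107.0385 117.8127 107.0385 117.8127 129.6714
tree:
13.5677
19.2440 8.0123
26.5329 12.1271 3.9684
35.4420 17.8613 6.5006 1.4711
45.7315 25.4710 10.4108 2.6477 0.3073
55.5204 34.9573 16.2123 4.7012 0.6172 0.0000
64.4141 45.7315 24.3646 8.2036 1.2398 0.0000 0.0000
72.4944 55.5204 34.9573 13.9888 2.4902 0.0000 0.0000 0.0000
79.8358 64.4141 45.7315 23.0986 5.0017 0.0000 0.0000 0.0000 0.0000
86.5058 72.4944 55.5204 34.9573 10.0462 0.0000 0.0000 0.0000 0.0000 0.0000

params: Δt=0.05778 u=1.10066 d=0.90855 q=0.49986 e^(-rΔt)=0.99545
t_9 payoffs: 86.5058 72.4944 55.5204 34.9573 10.0462 0.0000 0.0000 0.0000 0.0000 0.0000
t_8: node(8,0) S=72.9342 payoff=79.8358 vs cont=79.1401 → 79.8358 [stop]  node(8,1) S=88.3559 payoff=64.4141 vs cont=63.7184 → 64.4141 [stop]  node(8,2) S=107.0385 payoff=45.7315 vs cont=45.0358 → 45.7315 [stop]  node(8,3) S=129.6714 payoff=23.0986 vs cont=22.4029 → 23.0986 [stop]  node(8,4) S=157.0900 payoff=0.0000 vs cont=5.0017 → 5.0017 [wait]  node(8,5) S=190.3062 payoff=0.0000 vs cont=0.0000 → 0.0000 [wait]  node(8,6) S=230.5458 payoff=0.0000 vs cont=0.0000 → 0.0000 [wait]  node(8,7) S=279.2940 payoff=0.0000 vs cont=0.0000 → 0.0000 [wait]  node(8,8) S=338.3498 payoff=0.0000 vs cont=0.0000 → 0.0000 [wait]  ⇒ S*(8)=129.6714
t_7: node(7,0) S=80.2756 payoff=72.4944 vs cont=71.7987 → 72.4944 [stop]  node(7,1) S=97.2496 payoff=55.5204 vs cont=54.8247 → 55.5204 [stop]  node(7,2) S=117.8127 payoff=34.9573 vs cont=34.2616 → 34.9573 [stop]  node(7,3) S=142.7238 payoff=10.0462 vs cont=13.9888 → 13.9888 [wait]  node(7,4) S=172.9023 payoff=0.0000 vs cont=2.4902 → 2.4902 [wait]  node(7,5) S=209.4619 payoff=0.0000 vs cont=0.0000 → 0.0000 [wait]  node(7,6) S=253.7519 payoff=0.0000 vs cont=0.0000 → 0.0000 [wait]  node(7,7) S=307.4070 payoff=0.0000 vs cont=0.0000 → 0.0000 [wait]  ⇒ S*(7)=117.8127
t_6: node(6,0) S=88.3559 payoff=64.4141 vs cont=63.7184 → 64.4141 [stop]  node(6,1) S=107.0385 payoff=45.7315 vs cont=45.0358 → 45.7315 [stop]  node(6,2) S=129.6714 payoff=23.0986 vs cont=24.3646 → 24.3646 [wait]  node(6,3) S=157.0900 payoff=0.0000 vs cont=8.2036 → 8.2036 [wait]  node(6,4) S=190.3062 payoff=0.0000 vs cont=1.2398 → 1.2398 [wait]  node(6,5) S=230.5458 payoff=0.0000 vs cont=0.0000 → 0.0000 [wait]  node(6,6) S=279.2940 payoff=0.0000 vs cont=0.0000 → 0.0000 [wait]  ⇒ S*(6)=107.0385
t_5: node(5,0) S=97.2496 payoff=55.5204 vs cont=54.8247 → 55.5204 [stop]  node(5,1) S=117.8127 payoff=34.9573 vs cont=34.8915 → 34.9573 [stop]  node(5,2) S=142.7238 payoff=10.0462 vs cont=16.2123 → 16.2123 [wait]  node(5,3) S=172.9023 payoff=0.0000 vs cont=4.7012 → 4.7012 [wait]  node(5,4) S=209.4619 payoff=0.0000 vs cont=0.6172 → 0.6172 [wait]  node(5,5) S=253.7519 payoff=0.0000 vs cont=0.0000 → 0.0000 [wait]  ⇒ S*(5)=117.8127
t_4: node(4,0) S=107.0385 payoff=45.7315 vs cont=45.0358 → 45.7315 [stop]  node(4,1) S=129.6714 payoff=23.0986 vs cont=25.4710 → 25.4710 [wait]  node(4,2) S=157.0900 payoff=0.0000 vs cont=10.4108 → 10.4108 [wait]  node(4,3) S=190.3062 payoff=0.0000 vs cont=2.6477 → 2.6477 [wait]  node(4,4) S=230.5458 payoff=0.0000 vs cont=0.3073 → 0.3073 [wait]  ⇒ S*(4)=107.0385
t_3: node(3,0) S=117.8127 payoff=34.9573 vs cont=35.4420 → 35.4420 [wait]  node(3,1) S=142.7238 payoff=10.0462 vs cont=17.8613 → 17.8613 [wait]  node(3,2) S=172.9023 payoff=0.0000 vs cont=6.5006 → 6.5006 [wait]  node(3,3) S=209.4619 payoff=0.0000 vs cont=1.4711 → 1.4711 [wait]  ⇒ S*(3)=-
t_2: node(2,0) S=129.6714 payoff=23.0986 vs cont=26.5329 → 26.5329 [wait]  node(2,1) S=157.0900 payoff=0.0000 vs cont=12.1271 → 12.1271 [wait]  node(2,2) S=190.3062 payoff=0.0000 vs cont=3.9684 → 3.9684 [wait]  ⇒ S*(2)=-
t_1: node(1,0) S=142.7238 payoff=10.0462 vs cont=19.2440 → 19.2440 [wait]  node(1,1) S=172.9023 payoff=0.0000 vs cont=8.0123 → 8.0123 [wait]  ⇒ S*(1)=-
t_0: node(0,0) S=157.0900 payoff=0.0000 vs cont=13.5677 → 13.5677 [wait]  ⇒ S*(0)=-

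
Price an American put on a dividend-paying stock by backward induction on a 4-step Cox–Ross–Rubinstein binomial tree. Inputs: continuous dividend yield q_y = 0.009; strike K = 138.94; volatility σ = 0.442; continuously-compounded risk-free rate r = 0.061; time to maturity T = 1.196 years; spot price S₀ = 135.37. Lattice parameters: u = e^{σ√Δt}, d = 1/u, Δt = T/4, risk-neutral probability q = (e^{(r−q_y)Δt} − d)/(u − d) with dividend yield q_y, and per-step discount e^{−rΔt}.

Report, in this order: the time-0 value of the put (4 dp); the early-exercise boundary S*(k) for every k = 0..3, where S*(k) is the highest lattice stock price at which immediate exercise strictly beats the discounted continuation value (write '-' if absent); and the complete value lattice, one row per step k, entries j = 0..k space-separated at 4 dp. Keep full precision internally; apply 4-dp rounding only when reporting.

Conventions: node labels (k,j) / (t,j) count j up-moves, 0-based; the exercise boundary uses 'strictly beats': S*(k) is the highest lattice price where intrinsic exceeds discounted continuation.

price = 23.6582
boundary = - - 83.4821 106.3061
tree:
23.6582
36.9931 9.6624
55.4579 17.7780 0.9597
73.3815 32.6339 1.8510 0.0000
87.4569 55.4579 3.5700 0.0000 0.0000

Δt=0.29900, u=1.27340, d=0.78530, q=0.47197, disc=e^(-rΔt)=0.98193
k=4 terminal: V=max(K-S,0) → 87.4569 55.4579 3.5700 0.0000 0.0000
k=3: j=0 S=65.5585 intr=73.3815 cont=71.0465 V=73.3815[EX]; j=1 S=106.3061 intr=32.6339 cont=30.4085 V=32.6339[EX]; j=2 S=172.3800 intr=0.0000 cont=1.8510 V=1.8510[hold]; j=3 S=279.5218 intr=0.0000 cont=0.0000 V=0.0000[hold]  S*(3)=106.3061
k=2: j=0 S=83.4821 intr=55.4579 cont=53.1711 V=55.4579[EX]; j=1 S=135.3700 intr=3.5700 cont=17.7780 V=17.7780[hold]; j=2 S=219.5085 intr=0.0000 cont=0.9597 V=0.9597[hold]  S*(2)=83.4821
k=1: j=0 S=106.3061 intr=32.6339 cont=36.9931 V=36.9931[hold]; j=1 S=172.3800 intr=0.0000 cont=9.6624 V=9.6624[hold]  S*(1)=-
k=0: j=0 S=135.3700 intr=3.5700 cont=23.6582 V=23.6582[hold]  S*(0)=-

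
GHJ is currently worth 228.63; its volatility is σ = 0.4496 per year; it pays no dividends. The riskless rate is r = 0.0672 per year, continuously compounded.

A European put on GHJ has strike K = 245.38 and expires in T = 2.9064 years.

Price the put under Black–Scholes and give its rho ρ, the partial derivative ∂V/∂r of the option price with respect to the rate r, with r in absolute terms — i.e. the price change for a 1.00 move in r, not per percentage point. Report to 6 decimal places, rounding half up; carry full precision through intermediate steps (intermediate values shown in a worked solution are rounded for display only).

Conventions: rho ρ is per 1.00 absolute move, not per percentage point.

price = 51.652120
ρ = -344.549937

σ√T = 0.4496·√2.9064 = 0.766486
d₁ = (ln(S/K) + (r+σ²/2)T) / (σ√T) = (ln(228.63/245.38) + (0.0672+0.4496²/2)·2.9064) / 0.766486 = (-0.070703 + 0.489060) / 0.766486 = 0.545812
d₂ = d₁ − σ√T = 0.545812 − 0.766486 = -0.220673
e^{−rT} = 0.822580
N(−d₁) = 0.292598,  N(−d₂) = 0.587327
Put price V = K·e^{−rT}·N(−d₂) − S·N(−d₁) = 118.548698 − 66.896579 = 51.652120
ρ = −K·T·e^{−rT}·N(−d₂) = -344.549937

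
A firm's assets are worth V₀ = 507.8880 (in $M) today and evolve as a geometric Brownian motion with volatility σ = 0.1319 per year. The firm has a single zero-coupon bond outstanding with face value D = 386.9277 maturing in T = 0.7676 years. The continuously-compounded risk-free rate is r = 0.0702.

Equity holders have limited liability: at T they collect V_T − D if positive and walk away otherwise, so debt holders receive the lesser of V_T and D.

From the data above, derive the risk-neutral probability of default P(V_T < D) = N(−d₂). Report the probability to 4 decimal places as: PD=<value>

PD=0.0029

Apply the equity-as-call identities (strike 386.9277, horizon 0.7676 years):
d₁ = [ln(V₀/D) + (r + σ²/2)T] / (σ√T)
   = [ln(507.8880/386.9277) + (0.0702 + 0.5·0.1319²)·0.7676] / (0.1319·√0.7676)
   = [0.272023 + 0.060563] / 0.115561 = 2.878004
d₂ = d₁ − σ√T = 2.878004 − 0.115561 = 2.762443
risk-neutral PD = N(−d₂) = N(-2.762443) = 0.002869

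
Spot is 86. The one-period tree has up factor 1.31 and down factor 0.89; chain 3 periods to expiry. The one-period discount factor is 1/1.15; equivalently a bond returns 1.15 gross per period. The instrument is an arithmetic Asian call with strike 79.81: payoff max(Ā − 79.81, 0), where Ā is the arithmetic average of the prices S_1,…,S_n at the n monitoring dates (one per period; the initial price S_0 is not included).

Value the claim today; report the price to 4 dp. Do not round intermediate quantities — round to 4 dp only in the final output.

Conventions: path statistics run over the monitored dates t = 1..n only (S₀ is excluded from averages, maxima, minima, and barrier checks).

price = 23.3166

Under the martingale measure an up-move has probability p* = 0.6190; value the claim as the probability-weighted average of per-path payoffs, discounted 3 periods at R = 1.15.
Enumerate all 2^3 = 8 price paths (U = up ×1.31, D = down ×0.89); each path with k up-moves has probability p*^k·(1−p*)^(3−k).
DDD: Ā=68.4293, payoff=0.0000, prob=0.055286
UDD: Ā=100.7218, payoff=20.9118, prob=0.089839
DUD: Ā=88.6818, payoff=8.8718, prob=0.089839
UUD: Ā=130.5316, payoff=50.7216, prob=0.145989
DDU: Ā=77.9662, payoff=0.0000, prob=0.089839
UDU: Ā=114.7592, payoff=34.9492, prob=0.145989
DUU: Ā=102.7192, payoff=22.9092, prob=0.145989
UUU: Ā=151.1935, payoff=71.3835, prob=0.237231
Price = Σ prob·payoff / R^3 = 35.461584 / 1.520875 = 23.3166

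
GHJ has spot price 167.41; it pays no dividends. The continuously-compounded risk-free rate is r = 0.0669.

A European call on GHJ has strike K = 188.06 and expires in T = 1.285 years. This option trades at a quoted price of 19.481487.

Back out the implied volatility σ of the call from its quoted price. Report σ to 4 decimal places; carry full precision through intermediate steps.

sigma = 0.2870

At σ = 0.2870 the Black–Scholes value reproduces the quote:
σ√T = 0.287·√1.285 = 0.325337
d₁ = (ln(S/K) + (r+σ²/2)T) / (σ√T) = (ln(167.41/188.06) + (0.0669+0.287²/2)·1.285) / 0.325337 = (-0.116315 + 0.138889) / 0.325337 = 0.069385
d₂ = d₁ − σ√T = 0.069385 − 0.325337 = -0.255952
e^{−rT} = 0.917625
N(d₁) = 0.527658,  N(d₂) = 0.398994
V = S·N(d₁) − K·e^{−rT}·N(d₂) = 88.335276 − 68.853789 = 19.481487 (the observed quote) — the price is monotone increasing in volatility, hence this σ is the only solution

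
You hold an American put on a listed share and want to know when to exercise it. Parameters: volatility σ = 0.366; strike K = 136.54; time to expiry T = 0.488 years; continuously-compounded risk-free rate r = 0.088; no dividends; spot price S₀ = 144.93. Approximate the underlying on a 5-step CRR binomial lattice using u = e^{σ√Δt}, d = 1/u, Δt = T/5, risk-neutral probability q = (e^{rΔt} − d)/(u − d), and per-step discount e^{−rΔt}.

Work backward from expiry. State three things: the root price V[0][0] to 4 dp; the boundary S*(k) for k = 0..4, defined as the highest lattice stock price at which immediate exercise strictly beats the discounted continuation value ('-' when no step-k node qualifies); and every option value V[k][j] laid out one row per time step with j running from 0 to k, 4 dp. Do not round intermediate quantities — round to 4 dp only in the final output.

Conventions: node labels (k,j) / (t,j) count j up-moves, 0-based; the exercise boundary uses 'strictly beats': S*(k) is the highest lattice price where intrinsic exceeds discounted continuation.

Δt=0.09760  u=1.12114  d=0.89195  q=0.50908  discount=0.99145
step 5 (expiry): payoffs max(K−S,0) = 54.7185 33.6948 7.2693 0.0000 0.0000 0.0000
step 4: (k=4,j=0): S=91.7330, K−S=44.8070, hold=43.6393 ⇒ V=44.8070 exercise | (k=4,j=1): S=115.3034, K−S=21.2366, hold=20.0689 ⇒ V=21.2366 exercise | (k=4,j=2): S=144.9300, K−S=0.0000, hold=3.5381 ⇒ V=3.5381 continue | (k=4,j=3): S=182.1690, K−S=0.0000, hold=0.0000 ⇒ V=0.0000 continue | (k=4,j=4): S=228.9764, K−S=0.0000, hold=0.0000 ⇒ V=0.0000 continue  boundary S*=115.3034
step 3: (k=3,j=0): S=102.8452, K−S=33.6948, hold=32.5271 ⇒ V=33.6948 exercise | (k=3,j=1): S=129.2707, K−S=7.2693, hold=12.1220 ⇒ V=12.1220 continue | (k=3,j=2): S=162.4862, K−S=0.0000, hold=1.7221 ⇒ V=1.7221 continue | (k=3,j=3): S=204.2362, K−S=0.0000, hold=0.0000 ⇒ V=0.0000 continue  boundary S*=102.8452
step 2: (k=2,j=0): S=115.3034, K−S=21.2366, hold=22.5183 ⇒ V=22.5183 continue | (k=2,j=1): S=144.9300, K−S=0.0000, hold=6.7692 ⇒ V=6.7692 continue | (k=2,j=2): S=182.1690, K−S=0.0000, hold=0.8382 ⇒ V=0.8382 continue  boundary S*=-
step 1: (k=1,j=0): S=129.2707, K−S=7.2693, hold=14.3767 ⇒ V=14.3767 continue | (k=1,j=1): S=162.4862, K−S=0.0000, hold=3.7177 ⇒ V=3.7177 continue  boundary S*=-
step 0: (k=0,j=0): S=144.9300, K−S=0.0000, hold=8.8739 ⇒ V=8.8739 continue  boundary S*=-

price = 8.8739
boundary = - - - 102.8452 115.3034
tree:
8.8739
14.3767 3.7177
22.5183 6.7692 0.8382
33.6948 12.1220 1.7221 0.0000
44.8070 21.2366 3.5381 0.0000 0.0000
54.7185 33.6948 7.2693 0.0000 0.0000 0.0000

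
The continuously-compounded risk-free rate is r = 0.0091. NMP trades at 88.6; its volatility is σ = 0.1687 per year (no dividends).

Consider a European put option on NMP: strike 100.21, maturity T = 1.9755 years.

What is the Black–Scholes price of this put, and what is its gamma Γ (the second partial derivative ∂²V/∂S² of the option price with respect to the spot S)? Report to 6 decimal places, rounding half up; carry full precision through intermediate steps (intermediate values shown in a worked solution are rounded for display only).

price = 14.586319
Γ = 0.018013

σ√T = 0.1687·√1.9755 = 0.237112
d₁ = (ln(S/K) + (r+σ²/2)T) / (σ√T) = (ln(88.6/100.21) + (0.0091+0.1687²/2)·1.9755) / 0.237112 = (-0.123136 + 0.046088) / 0.237112 = -0.324944
d₂ = d₁ − σ√T = -0.324944 − 0.237112 = -0.562056
e^{−rT} = 0.982184
N(−d₁) = 0.627388,  N(−d₂) = 0.712961
Put price V = K·e^{−rT}·N(−d₂) − S·N(−d₁) = 70.172904 − 55.586585 = 14.586319
φ(d₁) = (1/√(2π))·e^{−d₁²/2} = 0.378427
Γ = φ(d₁) / (S·σ·√T) = 0.018013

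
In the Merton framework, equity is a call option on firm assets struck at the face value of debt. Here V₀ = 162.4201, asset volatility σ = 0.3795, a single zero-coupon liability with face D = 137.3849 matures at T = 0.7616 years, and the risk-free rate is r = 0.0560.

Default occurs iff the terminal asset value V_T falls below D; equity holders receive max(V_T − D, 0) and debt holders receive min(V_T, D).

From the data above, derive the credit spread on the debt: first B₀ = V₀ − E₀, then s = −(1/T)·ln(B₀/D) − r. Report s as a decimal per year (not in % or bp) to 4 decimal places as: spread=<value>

spread=0.0788

With assets at 162.4201 and a single debt payment of 137.3849 at 0.7616 years:
d₁ = [ln(V₀/D) + (r + σ²/2)T] / (σ√T)
   = [ln(162.4201/137.3849) + (0.0560 + 0.5·0.3795²)·0.7616] / (0.3795·√0.7616)
   = [0.167400 + 0.097493] / 0.331188 = 0.799823
d₂ = d₁ − σ√T = 0.799823 − 0.331188 = 0.468635
N(d₁) = 0.788093,  N(d₂) = 0.680335,  e^(−rT) = 0.958247
E₀ = V₀·N(d₁) − D·e^(−rT)·N(d₂)
   = 162.4201·0.788093 − 137.3849·0.958247·0.680335 = 38.437050
B₀ = V₀ − E₀ = 162.4201 − 38.437050 = 123.983050
spread = −(1/T)·ln(B₀/D) − r = −(1/0.7616)·ln(123.983050/137.3849) − 0.0560 = 0.07877103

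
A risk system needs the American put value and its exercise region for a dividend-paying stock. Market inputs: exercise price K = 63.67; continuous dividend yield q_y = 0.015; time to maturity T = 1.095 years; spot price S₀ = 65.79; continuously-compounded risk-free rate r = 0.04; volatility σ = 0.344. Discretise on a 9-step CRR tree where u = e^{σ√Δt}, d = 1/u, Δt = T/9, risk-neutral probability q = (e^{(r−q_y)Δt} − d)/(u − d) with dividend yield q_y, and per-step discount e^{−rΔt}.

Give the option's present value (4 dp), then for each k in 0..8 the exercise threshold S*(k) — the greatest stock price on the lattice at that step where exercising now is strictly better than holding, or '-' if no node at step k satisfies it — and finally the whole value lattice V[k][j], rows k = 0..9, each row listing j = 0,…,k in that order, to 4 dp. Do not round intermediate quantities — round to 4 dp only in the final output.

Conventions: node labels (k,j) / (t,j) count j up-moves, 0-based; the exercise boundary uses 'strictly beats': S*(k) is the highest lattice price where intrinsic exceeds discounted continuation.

price = 7.6122
boundary = - - - - 40.7114 36.1082 40.7114 45.9015 51.7533
tree:
7.6122
10.4855 4.6099
14.0524 6.7691 2.3427
18.2647 9.6802 3.7178 0.8927
22.9586 13.4189 5.7713 1.5546 0.1923
27.5618 17.9316 8.7184 2.6713 0.3735 0.0000
31.6446 22.9586 12.7256 4.5122 0.7256 0.0000 0.0000
35.2657 27.5618 17.7685 7.4498 1.4095 0.0000 0.0000 0.0000
38.4774 31.6446 22.9586 11.9167 2.7381 0.0000 0.0000 0.0000 0.0000
41.3260 35.2657 27.5618 17.7685 5.3189 0.0000 0.0000 0.0000 0.0000 0.0000

Δt=0.12167, u=1.12749, d=0.88693, q=0.48270, disc=e^(-rΔt)=0.99515
k=9 terminal: V=max(K-S,0) → 41.3260 35.2657 27.5618 17.7685 5.3189 0.0000 0.0000 0.0000 0.0000 0.0000
k=8: j=0 S=25.1926 intr=38.4774 cont=38.2142 V=38.4774[EX]; j=1 S=32.0254 intr=31.6446 cont=31.3939 V=31.6446[EX]; j=2 S=40.7114 intr=22.9586 cont=22.7237 V=22.9586[EX]; j=3 S=51.7533 intr=11.9167 cont=11.7020 V=11.9167[EX]; j=4 S=65.7900 intr=0.0000 cont=2.7381 V=2.7381[hold]; j=5 S=83.6338 intr=0.0000 cont=0.0000 V=0.0000[hold]; j=6 S=106.3172 intr=0.0000 cont=0.0000 V=0.0000[hold]; j=7 S=135.1529 intr=0.0000 cont=0.0000 V=0.0000[hold]; j=8 S=171.8095 intr=0.0000 cont=0.0000 V=0.0000[hold]  S*(8)=51.7533
k=7: j=0 S=28.4043 intr=35.2657 cont=35.0084 V=35.2657[EX]; j=1 S=36.1082 intr=27.5618 cont=27.3186 V=27.5618[EX]; j=2 S=45.9015 intr=17.7685 cont=17.5431 V=17.7685[EX]; j=3 S=58.3511 intr=5.3189 cont=7.4498 V=7.4498[hold]; j=4 S=74.1773 intr=0.0000 cont=1.4095 V=1.4095[hold]; j=5 S=94.2959 intr=0.0000 cont=0.0000 V=0.0000[hold]; j=6 S=119.8711 intr=0.0000 cont=0.0000 V=0.0000[hold]; j=7 S=152.3829 intr=0.0000 cont=0.0000 V=0.0000[hold]  S*(7)=45.9015
k=6: j=0 S=32.0254 intr=31.6446 cont=31.3939 V=31.6446[EX]; j=1 S=40.7114 intr=22.9586 cont=22.7237 V=22.9586[EX]; j=2 S=51.7533 intr=11.9167 cont=12.7256 V=12.7256[hold]; j=3 S=65.7900 intr=0.0000 cont=4.5122 V=4.5122[hold]; j=4 S=83.6338 intr=0.0000 cont=0.7256 V=0.7256[hold]; j=5 S=106.3172 intr=0.0000 cont=0.0000 V=0.0000[hold]; j=6 S=135.1529 intr=0.0000 cont=0.0000 V=0.0000[hold]  S*(6)=40.7114
k=5: j=0 S=36.1082 intr=27.5618 cont=27.3186 V=27.5618[EX]; j=1 S=45.9015 intr=17.7685 cont=17.9316 V=17.9316[hold]; j=2 S=58.3511 intr=5.3189 cont=8.7184 V=8.7184[hold]; j=3 S=74.1773 intr=0.0000 cont=2.6713 V=2.6713[hold]; j=4 S=94.2959 intr=0.0000 cont=0.3735 V=0.3735[hold]; j=5 S=119.8711 intr=0.0000 cont=0.0000 V=0.0000[hold]  S*(5)=36.1082
k=4: j=0 S=40.7114 intr=22.9586 cont=22.8021 V=22.9586[EX]; j=1 S=51.7533 intr=11.9167 cont=13.4189 V=13.4189[hold]; j=2 S=65.7900 intr=0.0000 cont=5.7713 V=5.7713[hold]; j=3 S=83.6338 intr=0.0000 cont=1.5546 V=1.5546[hold]; j=4 S=106.3172 intr=0.0000 cont=0.1923 V=0.1923[hold]  S*(4)=40.7114
k=3: j=0 S=45.9015 intr=17.7685 cont=18.2647 V=18.2647[hold]; j=1 S=58.3511 intr=5.3189 cont=9.6802 V=9.6802[hold]; j=2 S=74.1773 intr=0.0000 cont=3.7178 V=3.7178[hold]; j=3 S=94.2959 intr=0.0000 cont=0.8927 V=0.8927[hold]  S*(3)=-
k=2: j=0 S=51.7533 intr=11.9167 cont=14.0524 V=14.0524[hold]; j=1 S=65.7900 intr=0.0000 cont=6.7691 V=6.7691[hold]; j=2 S=83.6338 intr=0.0000 cont=2.3427 V=2.3427[hold]  S*(2)=-
k=1: j=0 S=58.3511 intr=5.3189 cont=10.4855 V=10.4855[hold]; j=1 S=74.1773 intr=0.0000 cont=4.6099 V=4.6099[hold]  S*(1)=-
k=0: j=0 S=65.7900 intr=0.0000 cont=7.6122 V=7.6122[hold]  S*(0)=-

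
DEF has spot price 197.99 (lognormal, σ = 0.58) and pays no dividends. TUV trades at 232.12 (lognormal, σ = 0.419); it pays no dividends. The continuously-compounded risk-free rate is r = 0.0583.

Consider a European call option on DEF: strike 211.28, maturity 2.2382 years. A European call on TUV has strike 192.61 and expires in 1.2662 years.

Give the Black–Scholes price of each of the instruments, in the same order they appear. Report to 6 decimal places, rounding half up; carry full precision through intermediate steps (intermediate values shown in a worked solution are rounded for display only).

[DEF call K=211.28]
σ√T = 0.58·√2.2382 = 0.867716
d₁ = (ln(S/K) + (r+σ²/2)T) / (σ√T) = (ln(197.99/211.28) + (0.0583+0.58²/2)·2.2382) / 0.867716 = (-0.064968 + 0.506952) / 0.867716 = 0.509366
d₂ = d₁ − σ√T = 0.509366 − 0.867716 = -0.358350
e^{−rT} = 0.877668
N(d₁) = 0.694752,  N(d₂) = 0.360041
price = S·N(d₁) − K·e^{−rT}·N(d₂) = 137.553954 − 66.763665 = 70.790288
[TUV call K=192.61]
σ√T = 0.419·√1.2662 = 0.471482
d₁ = (ln(S/K) + (r+σ²/2)T) / (σ√T) = (ln(232.12/192.61) + (0.0583+0.419²/2)·1.2662) / 0.471482 = (0.186587 + 0.184967) / 0.471482 = 0.788056
d₂ = d₁ − σ√T = 0.788056 − 0.471482 = 0.316574
e^{−rT} = 0.928839
N(d₁) = 0.784668,  N(d₂) = 0.624216
price = S·N(d₁) − K·e^{−rT}·N(d₂) = 182.137130 − 111.674669 = 70.462461

price(DEF call K=211.28) = 70.790288
price(TUV call K=192.61) = 70.462461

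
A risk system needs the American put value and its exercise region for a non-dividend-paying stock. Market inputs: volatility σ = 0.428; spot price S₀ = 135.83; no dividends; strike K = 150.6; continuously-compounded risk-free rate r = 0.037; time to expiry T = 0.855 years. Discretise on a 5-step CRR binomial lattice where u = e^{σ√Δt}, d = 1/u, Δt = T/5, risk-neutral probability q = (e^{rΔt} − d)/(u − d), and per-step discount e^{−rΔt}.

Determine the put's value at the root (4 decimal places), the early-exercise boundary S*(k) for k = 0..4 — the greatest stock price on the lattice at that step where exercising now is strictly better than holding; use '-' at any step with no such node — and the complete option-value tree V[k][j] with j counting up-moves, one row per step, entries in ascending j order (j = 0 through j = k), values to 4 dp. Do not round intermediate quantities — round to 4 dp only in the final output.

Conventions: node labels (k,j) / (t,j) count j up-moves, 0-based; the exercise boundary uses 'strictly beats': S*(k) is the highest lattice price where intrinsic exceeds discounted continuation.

price = 28.3877
boundary = - - 95.3381 79.8734 95.3381
tree:
28.3877
40.4758 15.3381
55.2619 24.5905 5.2641
70.7266 37.9605 10.0657 0.0000
83.6828 55.2619 19.2470 0.0000 0.0000
94.5374 70.7266 36.8029 0.0000 0.0000 0.0000

Δt=0.17100, u=1.19362, d=0.83779, q=0.47371, disc=e^(-rΔt)=0.99369
k=5 terminal: V=max(K-S,0) → 94.5374 70.7266 36.8029 0.0000 0.0000 0.0000
k=4: j=0 S=66.9172 intr=83.6828 cont=82.7330 V=83.6828[EX]; j=1 S=95.3381 intr=55.2619 cont=54.3120 V=55.2619[EX]; j=2 S=135.8300 intr=14.7700 cont=19.2470 V=19.2470[hold]; j=3 S=193.5195 intr=0.0000 cont=0.0000 V=0.0000[hold]; j=4 S=275.7109 intr=0.0000 cont=0.0000 V=0.0000[hold]  S*(4)=95.3381
k=3: j=0 S=79.8734 intr=70.7266 cont=69.7768 V=70.7266[EX]; j=1 S=113.7971 intr=36.8029 cont=37.9605 V=37.9605[hold]; j=2 S=162.1288 intr=0.0000 cont=10.0657 V=10.0657[hold]; j=3 S=230.9880 intr=0.0000 cont=0.0000 V=0.0000[hold]  S*(3)=79.8734
k=2: j=0 S=95.3381 intr=55.2619 cont=54.8569 V=55.2619[EX]; j=1 S=135.8300 intr=14.7700 cont=24.5905 V=24.5905[hold]; j=2 S=193.5195 intr=0.0000 cont=5.2641 V=5.2641[hold]  S*(2)=95.3381
k=1: j=0 S=113.7971 intr=36.8029 cont=40.4758 V=40.4758[hold]; j=1 S=162.1288 intr=0.0000 cont=15.3381 V=15.3381[hold]  S*(1)=-
k=0: j=0 S=135.8300 intr=14.7700 cont=28.3877 V=28.3877[hold]  S*(0)=-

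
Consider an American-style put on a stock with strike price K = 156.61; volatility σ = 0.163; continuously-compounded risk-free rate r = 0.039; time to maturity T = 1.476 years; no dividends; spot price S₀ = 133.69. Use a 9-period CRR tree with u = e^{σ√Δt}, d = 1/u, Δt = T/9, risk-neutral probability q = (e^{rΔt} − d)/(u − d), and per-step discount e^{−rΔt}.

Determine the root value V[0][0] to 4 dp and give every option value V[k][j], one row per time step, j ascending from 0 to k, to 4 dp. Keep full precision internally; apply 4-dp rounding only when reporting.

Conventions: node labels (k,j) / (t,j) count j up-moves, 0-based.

Δt=0.16400, u=1.06824, d=0.93612, q=0.53207, disc=e^(-rΔt)=0.99362
k=9 terminal: V=max(K-S,0) → 82.8044 72.3882 60.5019 46.9380 31.4599 13.7973 0.0000 0.0000 0.0000 0.0000
k=8: j=0 S=78.8418 intr=77.7682 cont=76.7697 V=77.7682[EX]; j=1 S=89.9689 intr=66.6411 cont=65.6426 V=66.6411[EX]; j=2 S=102.6663 intr=53.9437 cont=52.9452 V=53.9437[EX]; j=3 S=117.1557 intr=39.4543 cont=38.4558 V=39.4543[EX]; j=4 S=133.6900 intr=22.9200 cont=21.9215 V=22.9200[EX]; j=5 S=152.5578 intr=4.0522 cont=6.4150 V=6.4150[hold]; j=6 S=174.0885 intr=0.0000 cont=0.0000 V=0.0000[hold]; j=7 S=198.6578 intr=0.0000 cont=0.0000 V=0.0000[hold]; j=8 S=226.6945 intr=0.0000 cont=0.0000 V=0.0000[hold]
k=7: j=0 S=84.2218 intr=72.3882 cont=71.3897 V=72.3882[EX]; j=1 S=96.1081 intr=60.5019 cont=59.5034 V=60.5019[EX]; j=2 S=109.6720 intr=46.9380 cont=45.9396 V=46.9380[EX]; j=3 S=125.1501 intr=31.4599 cont=30.4614 V=31.4599[EX]; j=4 S=142.8127 intr=13.7973 cont=14.0480 V=14.0480[hold]; j=5 S=162.9680 intr=0.0000 cont=2.9826 V=2.9826[hold]; j=6 S=185.9678 intr=0.0000 cont=0.0000 V=0.0000[hold]; j=7 S=212.2136 intr=0.0000 cont=0.0000 V=0.0000[hold]
k=6: j=0 S=89.9689 intr=66.6411 cont=65.6426 V=66.6411[EX]; j=1 S=102.6663 intr=53.9437 cont=52.9452 V=53.9437[EX]; j=2 S=117.1557 intr=39.4543 cont=38.4558 V=39.4543[EX]; j=3 S=133.6900 intr=22.9200 cont=22.0541 V=22.9200[EX]; j=4 S=152.5578 intr=4.0522 cont=8.1084 V=8.1084[hold]; j=5 S=174.0885 intr=0.0000 cont=1.3868 V=1.3868[hold]; j=6 S=198.6578 intr=0.0000 cont=0.0000 V=0.0000[hold]
k=5: j=0 S=96.1081 intr=60.5019 cont=59.5034 V=60.5019[EX]; j=1 S=109.6720 intr=46.9380 cont=45.9396 V=46.9380[EX]; j=2 S=125.1501 intr=31.4599 cont=30.4614 V=31.4599[EX]; j=3 S=142.8127 intr=13.7973 cont=14.9433 V=14.9433[hold]; j=4 S=162.9680 intr=0.0000 cont=4.5031 V=4.5031[hold]; j=5 S=185.9678 intr=0.0000 cont=0.6448 V=0.6448[hold]
k=4: j=0 S=102.6663 intr=53.9437 cont=52.9452 V=53.9437[EX]; j=1 S=117.1557 intr=39.4543 cont=38.4558 V=39.4543[EX]; j=2 S=133.6900 intr=22.9200 cont=22.5274 V=22.9200[EX]; j=3 S=152.5578 intr=4.0522 cont=9.3285 V=9.3285[hold]; j=4 S=174.0885 intr=0.0000 cont=2.4346 V=2.4346[hold]
k=3: j=0 S=109.6720 intr=46.9380 cont=45.9396 V=46.9380[EX]; j=1 S=125.1501 intr=31.4599 cont=30.4614 V=31.4599[EX]; j=2 S=142.8127 intr=13.7973 cont=15.5884 V=15.5884[hold]; j=3 S=162.9680 intr=0.0000 cont=5.6244 V=5.6244[hold]
k=2: j=0 S=117.1557 intr=39.4543 cont=38.4558 V=39.4543[EX]; j=1 S=133.6900 intr=22.9200 cont=22.8684 V=22.9200[EX]; j=2 S=152.5578 intr=4.0522 cont=10.2212 V=10.2212[hold]
k=1: j=0 S=125.1501 intr=31.4599 cont=30.4614 V=31.4599[EX]; j=1 S=142.8127 intr=13.7973 cont=16.0603 V=16.0603[hold]
k=0: j=0 S=133.6900 intr=22.9200 cont=23.1179 V=23.1179[hold]

price = 23.1179
tree:
23.1179
31.4599 16.0603
39.4543 22.9200 10.2212
46.9380 31.4599 15.5884 5.6244
53.9437 39.4543 22.9200 9.3285 2.4346
60.5019 46.9380 31.4599 14.9433 4.5031 0.6448
66.6411 53.9437 39.4543 22.9200 8.1084 1.3868 0.0000
72.3882 60.5019 46.9380 31.4599 14.0480 2.9826 0.0000 0.0000
77.7682 66.6411 53.9437 39.4543 22.9200 6.4150 0.0000 0.0000 0.0000
82.8044 72.3882 60.5019 46.9380 31.4599 13.7973 0.0000 0.0000 0.0000 0.0000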